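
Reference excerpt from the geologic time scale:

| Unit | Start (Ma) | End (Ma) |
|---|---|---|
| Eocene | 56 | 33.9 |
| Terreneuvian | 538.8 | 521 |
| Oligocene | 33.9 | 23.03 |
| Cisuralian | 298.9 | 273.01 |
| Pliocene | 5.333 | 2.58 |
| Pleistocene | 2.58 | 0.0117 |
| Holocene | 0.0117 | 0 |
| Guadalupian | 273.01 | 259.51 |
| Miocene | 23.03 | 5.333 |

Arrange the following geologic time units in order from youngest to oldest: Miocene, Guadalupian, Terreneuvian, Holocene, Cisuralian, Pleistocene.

Holocene → Pleistocene → Miocene → Guadalupian → Cisuralian → Terreneuvian

Read off each span (Ma): Miocene 23.03–5.333; Guadalupian 273.01–259.51; Terreneuvian 538.8–521; Holocene 0.0117–0; Cisuralian 298.9–273.01; Pleistocene 2.58–0.0117.
Larger Ma is older, so oldest→youngest is Terreneuvian, Cisuralian, Guadalupian, Miocene, Pleistocene, Holocene; reverse it for youngest→oldest.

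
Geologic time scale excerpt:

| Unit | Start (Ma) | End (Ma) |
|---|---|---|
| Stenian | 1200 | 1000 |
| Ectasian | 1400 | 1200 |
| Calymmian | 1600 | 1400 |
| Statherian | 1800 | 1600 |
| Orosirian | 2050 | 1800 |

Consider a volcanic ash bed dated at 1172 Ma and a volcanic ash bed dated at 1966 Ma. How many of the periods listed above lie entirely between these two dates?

3

The older date is 1966 Ma and the younger is 1172 Ma.
Periods with start < 1966 and end > 1172 Ma: Statherian (1800–1600), Calymmian (1600–1400), Ectasian (1400–1200).
That is 3 complete periods.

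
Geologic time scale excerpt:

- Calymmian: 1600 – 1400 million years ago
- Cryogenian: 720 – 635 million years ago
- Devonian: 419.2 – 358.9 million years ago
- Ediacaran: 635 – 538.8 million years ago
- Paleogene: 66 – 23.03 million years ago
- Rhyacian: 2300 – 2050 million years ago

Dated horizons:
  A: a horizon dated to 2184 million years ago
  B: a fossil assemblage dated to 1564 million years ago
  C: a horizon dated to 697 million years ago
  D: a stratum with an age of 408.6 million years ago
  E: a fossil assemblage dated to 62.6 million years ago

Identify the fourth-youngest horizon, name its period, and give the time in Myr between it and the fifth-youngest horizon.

Smaller Ma means younger, so youngest first: E 62.6 < D 408.6 < C 697 < B 1564 < A 2184.
Counting 4 along gives B (1564 Ma); the excerpt puts that inside the Calymmian, 1600–1400 Ma.
Next in line is A (2184 Ma), and 2184 − 1564 = 620 Myr.

B, in the Calymmian; 620 million years to A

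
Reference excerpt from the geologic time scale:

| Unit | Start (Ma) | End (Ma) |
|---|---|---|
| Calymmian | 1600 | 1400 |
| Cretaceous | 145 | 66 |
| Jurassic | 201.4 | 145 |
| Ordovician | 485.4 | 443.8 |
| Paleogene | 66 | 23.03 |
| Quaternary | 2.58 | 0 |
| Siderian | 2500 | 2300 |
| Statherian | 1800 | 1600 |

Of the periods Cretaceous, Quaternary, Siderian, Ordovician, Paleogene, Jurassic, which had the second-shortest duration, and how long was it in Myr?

Ordovician, 41.6 million years

Durations: Cretaceous 79; Quaternary 2.58; Siderian 200; Ordovician 41.6; Paleogene 42.97; Jurassic 56.4 Myr.
Sorted shortest-first: Quaternary (2.58), Ordovician (41.6), Paleogene (42.97), Jurassic (56.4), Cretaceous (79), Siderian (200).
The second shortest is Ordovician at 41.6 Myr.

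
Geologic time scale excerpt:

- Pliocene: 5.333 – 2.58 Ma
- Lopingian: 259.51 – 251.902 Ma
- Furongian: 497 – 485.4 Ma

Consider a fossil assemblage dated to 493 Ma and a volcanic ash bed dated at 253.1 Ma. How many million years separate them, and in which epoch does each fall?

239.9 million years apart; the first in the Furongian, the second in the Lopingian

Elapsed time: 493 − 253.1 = 239.9 Myr.
493 Ma lies within 497–485.4 Ma: Furongian.
253.1 Ma lies within 259.51–251.902 Ma: Lopingian.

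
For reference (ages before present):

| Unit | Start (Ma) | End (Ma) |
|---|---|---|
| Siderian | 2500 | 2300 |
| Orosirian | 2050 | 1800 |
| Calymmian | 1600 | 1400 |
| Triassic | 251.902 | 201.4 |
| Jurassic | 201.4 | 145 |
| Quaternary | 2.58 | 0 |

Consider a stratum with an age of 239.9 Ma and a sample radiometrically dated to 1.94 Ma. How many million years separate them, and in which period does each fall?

Elapsed time: 239.9 − 1.94 = 237.96 Myr.
239.9 Ma lies within 251.902–201.4 Ma: Triassic.
1.94 Ma lies within 2.58–0 Ma: Quaternary.

237.96 million years apart; the first in the Triassic, the second in the Quaternary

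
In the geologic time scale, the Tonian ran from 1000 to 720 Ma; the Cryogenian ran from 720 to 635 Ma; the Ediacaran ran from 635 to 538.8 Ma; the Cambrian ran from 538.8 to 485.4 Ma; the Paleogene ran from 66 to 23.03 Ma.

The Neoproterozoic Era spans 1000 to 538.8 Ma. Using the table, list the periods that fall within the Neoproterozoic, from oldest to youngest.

Periods with both bounds inside 1000–538.8 Ma: Tonian (1000–720), Cryogenian (720–635), Ediacaran (635–538.8).

Tonian, Cryogenian, Ediacaran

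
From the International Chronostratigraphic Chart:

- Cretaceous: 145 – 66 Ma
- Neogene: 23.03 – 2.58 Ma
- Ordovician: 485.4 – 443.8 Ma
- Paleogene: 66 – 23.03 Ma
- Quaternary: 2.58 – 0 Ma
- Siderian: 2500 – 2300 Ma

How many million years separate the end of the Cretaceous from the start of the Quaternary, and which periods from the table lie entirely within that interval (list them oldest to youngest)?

63.42 million years; Paleogene, Neogene

End of Cretaceous = 66 Ma; start of Quaternary = 2.58 Ma.
Gap = 66 − 2.58 = 63.42 Myr.
Periods wholly inside 66–2.58 Ma: Paleogene (66–23.03), Neogene (23.03–2.58).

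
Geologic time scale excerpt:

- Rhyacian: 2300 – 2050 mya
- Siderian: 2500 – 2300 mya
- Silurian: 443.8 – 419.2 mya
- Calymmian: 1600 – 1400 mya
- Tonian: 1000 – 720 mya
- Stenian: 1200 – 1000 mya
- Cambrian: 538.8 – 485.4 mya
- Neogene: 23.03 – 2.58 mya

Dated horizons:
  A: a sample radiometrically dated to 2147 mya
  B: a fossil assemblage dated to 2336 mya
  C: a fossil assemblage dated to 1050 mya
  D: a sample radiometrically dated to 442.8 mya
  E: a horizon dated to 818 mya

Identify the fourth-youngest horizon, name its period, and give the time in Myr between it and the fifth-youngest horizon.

A, in the Rhyacian; 189 million years to B

Sorted youngest-first by Ma: D (442.8), E (818), C (1050), A (2147), B (2336).
The fourth youngest is A at 2147 Ma, which lies in 2300–2050 Ma: the Rhyacian.
The fifth youngest is B at 2336 Ma; separation = |2147 − 2336| = 189 Myr.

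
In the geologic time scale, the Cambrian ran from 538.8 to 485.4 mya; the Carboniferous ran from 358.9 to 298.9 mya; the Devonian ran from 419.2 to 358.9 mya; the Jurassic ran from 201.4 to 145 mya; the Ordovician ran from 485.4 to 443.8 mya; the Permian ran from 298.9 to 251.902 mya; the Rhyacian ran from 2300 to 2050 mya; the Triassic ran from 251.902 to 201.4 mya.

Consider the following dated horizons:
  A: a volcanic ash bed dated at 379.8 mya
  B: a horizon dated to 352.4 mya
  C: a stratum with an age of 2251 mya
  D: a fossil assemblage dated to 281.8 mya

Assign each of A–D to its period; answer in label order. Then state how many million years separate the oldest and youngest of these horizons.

A — Devonian; B — Carboniferous; C — Rhyacian; D — Permian; span 1969.2 million years

A: 379.8 Ma lies in 419.2–358.9 Ma, so Devonian.
B: 352.4 Ma lies in 358.9–298.9 Ma, so Carboniferous.
C: 2251 Ma lies in 2300–2050 Ma, so Rhyacian.
D: 281.8 Ma lies in 298.9–251.902 Ma, so Permian.
Oldest = 2251 Ma, youngest = 281.8 Ma → span 1969.2 Myr.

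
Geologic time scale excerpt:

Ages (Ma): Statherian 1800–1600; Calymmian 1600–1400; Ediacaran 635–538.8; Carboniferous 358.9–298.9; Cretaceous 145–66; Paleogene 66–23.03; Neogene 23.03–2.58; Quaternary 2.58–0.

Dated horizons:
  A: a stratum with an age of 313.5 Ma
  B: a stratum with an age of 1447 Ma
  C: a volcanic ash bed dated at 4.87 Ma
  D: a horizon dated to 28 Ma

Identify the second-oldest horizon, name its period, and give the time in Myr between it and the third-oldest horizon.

Larger Ma means older, so oldest first: B 1447 > A 313.5 > D 28 > C 4.87.
Counting 2 along gives A (313.5 Ma); the excerpt puts that inside the Carboniferous, 358.9–298.9 Ma.
Next in line is D (28 Ma), and 313.5 − 28 = 285.5 Myr.

A, in the Carboniferous; 285.5 million years to D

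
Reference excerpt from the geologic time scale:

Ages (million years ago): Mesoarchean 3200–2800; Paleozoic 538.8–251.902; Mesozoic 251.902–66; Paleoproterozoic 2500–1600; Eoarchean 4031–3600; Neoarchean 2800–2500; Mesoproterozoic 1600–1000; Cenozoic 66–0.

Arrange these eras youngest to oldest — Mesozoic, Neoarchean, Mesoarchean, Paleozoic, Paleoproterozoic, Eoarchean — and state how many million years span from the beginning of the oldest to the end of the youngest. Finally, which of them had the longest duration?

Start ages (Ma): Eoarchean 4031, Mesoarchean 3200, Neoarchean 2800, Paleoproterozoic 2500, Paleozoic 538.8, Mesozoic 251.902.
Ordered youngest to oldest: Mesozoic, Paleozoic, Paleoproterozoic, Neoarchean, Mesoarchean, Eoarchean.
Span = 4031 − 66 = 3965 Myr.
Durations: Neoarchean 300, Mesozoic 185.902, Mesoarchean 400, Eoarchean 431, Paleozoic 286.898, Paleoproterozoic 900 → longest is Paleoproterozoic (900 Myr).

Mesozoic, Paleozoic, Paleoproterozoic, Neoarchean, Mesoarchean, Eoarchean; total span 3965 Myr; longest is Paleoproterozoic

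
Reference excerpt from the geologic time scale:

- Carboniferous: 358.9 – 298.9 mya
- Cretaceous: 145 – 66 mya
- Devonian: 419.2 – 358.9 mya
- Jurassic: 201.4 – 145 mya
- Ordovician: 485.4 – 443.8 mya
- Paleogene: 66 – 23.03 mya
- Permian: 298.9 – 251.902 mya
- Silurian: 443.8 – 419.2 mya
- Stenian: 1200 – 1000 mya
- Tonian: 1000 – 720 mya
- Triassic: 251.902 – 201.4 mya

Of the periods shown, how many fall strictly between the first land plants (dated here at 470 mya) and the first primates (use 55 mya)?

The older date is 470 Ma and the younger is 55 Ma.
Periods with start < 470 and end > 55 Ma: Silurian (443.8–419.2), Devonian (419.2–358.9), Carboniferous (358.9–298.9), Permian (298.9–251.902), Triassic (251.902–201.4), Jurassic (201.4–145), Cretaceous (145–66).
That is 7 complete periods.

7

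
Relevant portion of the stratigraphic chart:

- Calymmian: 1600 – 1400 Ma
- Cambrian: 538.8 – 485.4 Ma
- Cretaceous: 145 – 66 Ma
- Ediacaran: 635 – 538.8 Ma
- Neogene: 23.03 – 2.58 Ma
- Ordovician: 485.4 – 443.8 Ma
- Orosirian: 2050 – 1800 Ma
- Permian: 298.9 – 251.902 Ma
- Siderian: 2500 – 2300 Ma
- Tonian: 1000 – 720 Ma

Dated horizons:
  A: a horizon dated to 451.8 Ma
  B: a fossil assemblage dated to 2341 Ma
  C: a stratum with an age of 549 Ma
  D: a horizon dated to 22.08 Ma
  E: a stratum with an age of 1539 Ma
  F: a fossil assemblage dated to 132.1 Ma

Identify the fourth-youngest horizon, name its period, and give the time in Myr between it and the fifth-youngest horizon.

C, in the Ediacaran; 990 million years to E

Smaller Ma means younger, so youngest first: D 22.08 < F 132.1 < A 451.8 < C 549 < E 1539 < B 2341.
Counting 4 along gives C (549 Ma); the excerpt puts that inside the Ediacaran, 635–538.8 Ma.
Next in line is E (1539 Ma), and 1539 − 549 = 990 Myr.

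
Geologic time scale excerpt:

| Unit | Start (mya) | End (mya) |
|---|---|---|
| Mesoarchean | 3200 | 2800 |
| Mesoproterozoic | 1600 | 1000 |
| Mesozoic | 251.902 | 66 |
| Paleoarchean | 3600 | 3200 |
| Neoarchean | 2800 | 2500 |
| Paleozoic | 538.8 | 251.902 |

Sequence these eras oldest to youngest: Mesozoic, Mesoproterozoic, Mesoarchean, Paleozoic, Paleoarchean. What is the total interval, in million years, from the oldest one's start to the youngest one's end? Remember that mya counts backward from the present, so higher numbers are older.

From the excerpt: Mesozoic 251.902–66; Mesoproterozoic 1600–1000; Mesoarchean 3200–2800; Paleozoic 538.8–251.902; Paleoarchean 3600–3200 (Ma).
Larger Ma is earlier, so the oldest is Paleoarchean and the youngest is Mesozoic; oldest to youngest: Paleoarchean, Mesoarchean, Mesoproterozoic, Paleozoic, Mesozoic.
Oldest start 3600 minus youngest end 66 gives 3534 Myr overall.

Paleoarchean, Mesoarchean, Mesoproterozoic, Paleozoic, Mesozoic; total span 3534 Myr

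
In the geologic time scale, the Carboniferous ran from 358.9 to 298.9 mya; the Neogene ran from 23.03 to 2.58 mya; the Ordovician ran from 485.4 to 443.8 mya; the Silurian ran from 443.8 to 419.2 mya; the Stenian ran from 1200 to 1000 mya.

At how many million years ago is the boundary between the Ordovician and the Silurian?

443.8 mya

The Ordovician ends and the Silurian begins at 443.8 mya.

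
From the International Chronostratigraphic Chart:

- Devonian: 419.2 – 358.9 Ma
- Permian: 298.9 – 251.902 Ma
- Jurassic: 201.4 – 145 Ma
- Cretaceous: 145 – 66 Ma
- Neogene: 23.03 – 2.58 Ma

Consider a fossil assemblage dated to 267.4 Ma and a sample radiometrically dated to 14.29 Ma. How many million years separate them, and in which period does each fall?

253.11 million years apart; the first in the Permian, the second in the Neogene

Elapsed time: 267.4 − 14.29 = 253.11 Myr.
267.4 Ma lies within 298.9–251.902 Ma: Permian.
14.29 Ma lies within 23.03–2.58 Ma: Neogene.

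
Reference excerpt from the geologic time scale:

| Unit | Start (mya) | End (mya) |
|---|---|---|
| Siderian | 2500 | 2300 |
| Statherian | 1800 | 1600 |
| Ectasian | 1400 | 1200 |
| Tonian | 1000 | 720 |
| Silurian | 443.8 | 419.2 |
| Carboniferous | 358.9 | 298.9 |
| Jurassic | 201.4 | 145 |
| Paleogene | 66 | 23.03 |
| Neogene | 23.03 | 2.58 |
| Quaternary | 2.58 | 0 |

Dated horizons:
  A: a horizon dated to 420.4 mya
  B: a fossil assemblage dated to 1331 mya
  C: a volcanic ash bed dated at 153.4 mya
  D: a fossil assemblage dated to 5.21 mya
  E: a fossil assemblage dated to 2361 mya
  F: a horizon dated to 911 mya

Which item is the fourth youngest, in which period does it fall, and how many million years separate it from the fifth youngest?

Smaller Ma means younger, so youngest first: D 5.21 < C 153.4 < A 420.4 < F 911 < B 1331 < E 2361.
Counting 4 along gives F (911 Ma); the excerpt puts that inside the Tonian, 1000–720 Ma.
Next in line is B (1331 Ma), and 1331 − 911 = 420 Myr.

F, in the Tonian; 420 million years to B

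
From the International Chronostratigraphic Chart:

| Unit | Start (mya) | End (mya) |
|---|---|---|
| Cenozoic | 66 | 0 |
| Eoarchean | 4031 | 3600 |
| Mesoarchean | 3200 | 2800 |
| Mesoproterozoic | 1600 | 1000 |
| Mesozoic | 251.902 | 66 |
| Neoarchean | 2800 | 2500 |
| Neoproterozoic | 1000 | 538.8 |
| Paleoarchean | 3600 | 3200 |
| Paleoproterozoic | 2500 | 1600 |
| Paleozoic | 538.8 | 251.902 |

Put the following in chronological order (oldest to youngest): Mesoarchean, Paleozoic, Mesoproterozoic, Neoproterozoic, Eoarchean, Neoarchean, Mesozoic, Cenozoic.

Read off each span (Ma): Mesoarchean 3200–2800; Paleozoic 538.8–251.902; Mesoproterozoic 1600–1000; Neoproterozoic 1000–538.8; Eoarchean 4031–3600; Neoarchean 2800–2500; Mesozoic 251.902–66; Cenozoic 66–0.
Larger Ma is older, so oldest→youngest is Eoarchean, Mesoarchean, Neoarchean, Mesoproterozoic, Neoproterozoic, Paleozoic, Mesozoic, Cenozoic.

Eoarchean, Mesoarchean, Neoarchean, Mesoproterozoic, Neoproterozoic, Paleozoic, Mesozoic, Cenozoic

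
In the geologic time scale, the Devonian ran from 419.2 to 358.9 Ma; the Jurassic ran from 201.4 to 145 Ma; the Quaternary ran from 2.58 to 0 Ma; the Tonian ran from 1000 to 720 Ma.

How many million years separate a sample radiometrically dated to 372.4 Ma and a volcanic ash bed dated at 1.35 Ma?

371.05 million years

372.4 − 1.35 = 371.05 million years.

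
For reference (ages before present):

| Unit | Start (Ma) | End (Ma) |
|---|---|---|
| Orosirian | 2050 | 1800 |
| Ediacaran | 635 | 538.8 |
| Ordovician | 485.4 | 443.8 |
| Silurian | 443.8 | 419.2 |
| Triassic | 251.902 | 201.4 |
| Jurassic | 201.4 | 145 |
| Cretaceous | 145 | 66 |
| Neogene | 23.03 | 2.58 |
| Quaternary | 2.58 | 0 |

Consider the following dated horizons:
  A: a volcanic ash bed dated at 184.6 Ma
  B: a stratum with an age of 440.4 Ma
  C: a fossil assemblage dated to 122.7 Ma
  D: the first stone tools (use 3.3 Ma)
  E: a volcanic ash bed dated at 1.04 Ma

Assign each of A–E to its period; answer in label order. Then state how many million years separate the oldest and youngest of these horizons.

A — Jurassic; B — Silurian; C — Cretaceous; D — Neogene; E — Quaternary; span 439.36 million years

A: 184.6 Ma lies in 201.4–145 Ma, so Jurassic.
B: 440.4 Ma lies in 443.8–419.2 Ma, so Silurian.
C: 122.7 Ma lies in 145–66 Ma, so Cretaceous.
D: 3.3 Ma lies in 23.03–2.58 Ma, so Neogene.
E: 1.04 Ma lies in 2.58–0 Ma, so Quaternary.
Oldest = 440.4 Ma, youngest = 1.04 Ma → span 439.36 Myr.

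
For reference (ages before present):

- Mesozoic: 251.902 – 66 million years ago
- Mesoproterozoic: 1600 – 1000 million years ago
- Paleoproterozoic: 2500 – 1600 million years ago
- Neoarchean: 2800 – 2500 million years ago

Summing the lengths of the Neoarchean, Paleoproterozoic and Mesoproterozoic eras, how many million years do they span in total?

Each duration: Neoarchean = 300; Paleoproterozoic = 900; Mesoproterozoic = 600.
Sum: 300 + 900 + 600 = 1800 Myr.

1800 million years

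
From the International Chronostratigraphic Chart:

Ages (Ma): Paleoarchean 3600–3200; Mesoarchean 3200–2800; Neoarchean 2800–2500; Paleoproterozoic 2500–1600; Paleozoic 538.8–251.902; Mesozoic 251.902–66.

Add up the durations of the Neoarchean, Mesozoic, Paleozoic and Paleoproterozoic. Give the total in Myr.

1672.8 million years

Duration is start − end for each: (2800 − 2500) + (251.902 − 66) + (538.8 − 251.902) + (2500 − 1600).
That is 300 + 185.902 + 286.898 + 900, which totals 1672.8 million years.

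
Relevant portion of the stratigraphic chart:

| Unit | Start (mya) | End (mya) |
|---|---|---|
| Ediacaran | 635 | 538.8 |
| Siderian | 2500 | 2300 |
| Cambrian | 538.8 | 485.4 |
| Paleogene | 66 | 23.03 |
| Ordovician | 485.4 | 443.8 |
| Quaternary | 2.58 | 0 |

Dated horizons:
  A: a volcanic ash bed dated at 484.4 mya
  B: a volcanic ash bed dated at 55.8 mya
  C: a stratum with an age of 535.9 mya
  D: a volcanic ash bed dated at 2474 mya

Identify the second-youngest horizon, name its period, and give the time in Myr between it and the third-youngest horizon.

A, in the Ordovician; 51.5 million years to C

Smaller Ma means younger, so youngest first: B 55.8 < A 484.4 < C 535.9 < D 2474.
Counting 2 along gives A (484.4 Ma); the excerpt puts that inside the Ordovician, 485.4–443.8 Ma.
Next in line is C (535.9 Ma), and 535.9 − 484.4 = 51.5 Myr.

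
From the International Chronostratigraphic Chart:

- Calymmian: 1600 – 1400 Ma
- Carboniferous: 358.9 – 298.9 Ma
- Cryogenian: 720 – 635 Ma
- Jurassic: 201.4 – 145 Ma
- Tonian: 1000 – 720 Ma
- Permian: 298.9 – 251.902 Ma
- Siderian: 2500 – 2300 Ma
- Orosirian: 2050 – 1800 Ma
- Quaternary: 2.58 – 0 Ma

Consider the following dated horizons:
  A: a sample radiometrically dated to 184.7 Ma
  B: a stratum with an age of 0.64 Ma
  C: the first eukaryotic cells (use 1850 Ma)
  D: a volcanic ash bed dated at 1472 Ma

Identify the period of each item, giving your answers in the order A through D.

A: 184.7 Ma lies in 201.4–145 Ma, so Jurassic.
B: 0.64 Ma lies in 2.58–0 Ma, so Quaternary.
C: 1850 Ma lies in 2050–1800 Ma, so Orosirian.
D: 1472 Ma lies in 1600–1400 Ma, so Calymmian.

A — Jurassic; B — Quaternary; C — Orosirian; D — Calymmian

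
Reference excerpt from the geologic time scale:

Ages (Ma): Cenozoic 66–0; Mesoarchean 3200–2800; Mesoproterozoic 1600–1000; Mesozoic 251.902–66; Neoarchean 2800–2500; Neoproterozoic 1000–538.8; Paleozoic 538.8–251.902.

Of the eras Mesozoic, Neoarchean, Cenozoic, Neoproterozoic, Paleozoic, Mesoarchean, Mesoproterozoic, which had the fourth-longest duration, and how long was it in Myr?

Durations: Mesozoic 185.902; Neoarchean 300; Cenozoic 66; Neoproterozoic 461.2; Paleozoic 286.898; Mesoarchean 400; Mesoproterozoic 600 Myr.
Sorted longest-first: Mesoproterozoic (600), Neoproterozoic (461.2), Mesoarchean (400), Neoarchean (300), Paleozoic (286.898), Mesozoic (185.902), Cenozoic (66).
The fourth longest is Neoarchean at 300 Myr.

Neoarchean, 300 million years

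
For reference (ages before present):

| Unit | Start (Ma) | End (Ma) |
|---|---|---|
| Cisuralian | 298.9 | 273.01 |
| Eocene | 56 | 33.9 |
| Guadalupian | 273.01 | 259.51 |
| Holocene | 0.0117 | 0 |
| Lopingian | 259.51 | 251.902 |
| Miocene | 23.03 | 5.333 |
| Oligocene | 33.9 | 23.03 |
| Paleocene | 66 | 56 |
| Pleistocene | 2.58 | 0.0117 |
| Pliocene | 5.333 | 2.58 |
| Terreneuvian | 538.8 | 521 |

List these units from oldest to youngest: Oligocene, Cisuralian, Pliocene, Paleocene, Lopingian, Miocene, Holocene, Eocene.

Cisuralian, Lopingian, Paleocene, Eocene, Oligocene, Miocene, Pliocene, Holocene

Sorting by start age (descending Ma, since larger Ma = older): Cisuralian began 298.9, Lopingian began 259.51, Paleocene began 66, Eocene began 56, Oligocene began 33.9, Miocene began 23.03, Pliocene began 5.333, Holocene began 0.0117.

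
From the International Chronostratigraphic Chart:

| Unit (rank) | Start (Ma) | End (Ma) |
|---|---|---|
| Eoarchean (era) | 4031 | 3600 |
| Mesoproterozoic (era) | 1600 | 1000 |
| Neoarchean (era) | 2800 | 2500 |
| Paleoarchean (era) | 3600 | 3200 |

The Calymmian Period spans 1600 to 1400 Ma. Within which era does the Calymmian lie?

Mesoproterozoic

The Calymmian (1600–1400 Ma) lies entirely within 1600–1000 Ma, the Mesoproterozoic Era.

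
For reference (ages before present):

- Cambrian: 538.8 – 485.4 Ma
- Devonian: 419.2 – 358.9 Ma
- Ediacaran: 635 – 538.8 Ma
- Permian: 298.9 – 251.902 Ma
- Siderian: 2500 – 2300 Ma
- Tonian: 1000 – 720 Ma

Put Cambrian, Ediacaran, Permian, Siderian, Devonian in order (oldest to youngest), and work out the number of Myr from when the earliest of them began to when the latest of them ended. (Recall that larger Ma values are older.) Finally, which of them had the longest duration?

Siderian, Ediacaran, Cambrian, Devonian, Permian; total span 2248.098 Myr; longest is Siderian

Start ages (Ma): Siderian 2500, Ediacaran 635, Cambrian 538.8, Devonian 419.2, Permian 298.9.
Ordered oldest to youngest: Siderian, Ediacaran, Cambrian, Devonian, Permian.
Span = 2500 − 251.902 = 2248.098 Myr.
Durations: Ediacaran 96.2, Permian 46.998, Devonian 60.3, Cambrian 53.4, Siderian 200 → longest is Siderian (200 Myr).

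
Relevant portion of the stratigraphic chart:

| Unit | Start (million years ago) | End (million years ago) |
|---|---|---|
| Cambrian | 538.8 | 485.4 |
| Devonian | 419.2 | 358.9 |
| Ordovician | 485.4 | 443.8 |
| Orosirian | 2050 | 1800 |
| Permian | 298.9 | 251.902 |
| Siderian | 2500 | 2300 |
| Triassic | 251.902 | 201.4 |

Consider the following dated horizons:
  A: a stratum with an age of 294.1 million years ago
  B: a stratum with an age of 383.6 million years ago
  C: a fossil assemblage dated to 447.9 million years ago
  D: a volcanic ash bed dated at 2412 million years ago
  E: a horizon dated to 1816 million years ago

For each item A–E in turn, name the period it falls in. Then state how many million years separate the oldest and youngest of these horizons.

Match each age against the start–end ranges in the excerpt: A = 294.1 Ma → Permian (298.9–251.902); B = 383.6 Ma → Devonian (419.2–358.9); C = 447.9 Ma → Ordovician (485.4–443.8); D = 2412 Ma → Siderian (2500–2300); E = 1816 Ma → Orosirian (2050–1800).
The largest age is 2412 Ma and the smallest is 294.1 Ma; their difference is 2117.9 Myr.

A — Permian; B — Devonian; C — Ordovician; D — Siderian; E — Orosirian; span 2117.9 million years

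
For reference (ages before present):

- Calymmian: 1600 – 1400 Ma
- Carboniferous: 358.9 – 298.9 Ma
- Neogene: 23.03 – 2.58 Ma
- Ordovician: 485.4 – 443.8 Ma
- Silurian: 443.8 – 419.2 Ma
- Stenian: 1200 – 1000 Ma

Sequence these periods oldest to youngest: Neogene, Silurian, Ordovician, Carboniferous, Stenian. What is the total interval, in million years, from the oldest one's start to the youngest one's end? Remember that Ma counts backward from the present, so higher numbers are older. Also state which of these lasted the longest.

Start ages (Ma): Stenian 1200, Ordovician 485.4, Silurian 443.8, Carboniferous 358.9, Neogene 23.03.
Ordered oldest to youngest: Stenian, Ordovician, Silurian, Carboniferous, Neogene.
Span = 1200 − 2.58 = 1197.42 Myr.
Durations: Neogene 20.45, Stenian 200, Carboniferous 60, Silurian 24.6, Ordovician 41.6 → longest is Stenian (200 Myr).

Stenian, Ordovician, Silurian, Carboniferous, Neogene; total span 1197.42 Myr; longest is Stenian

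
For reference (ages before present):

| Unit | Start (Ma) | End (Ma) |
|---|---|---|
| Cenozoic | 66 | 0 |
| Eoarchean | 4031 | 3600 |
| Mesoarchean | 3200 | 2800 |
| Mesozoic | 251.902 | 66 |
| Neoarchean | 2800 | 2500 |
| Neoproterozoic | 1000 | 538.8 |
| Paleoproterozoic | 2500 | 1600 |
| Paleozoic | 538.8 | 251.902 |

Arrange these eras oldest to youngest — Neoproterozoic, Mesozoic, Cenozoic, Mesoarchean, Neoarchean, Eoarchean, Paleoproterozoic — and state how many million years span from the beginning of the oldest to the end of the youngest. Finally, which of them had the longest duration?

From the excerpt: Neoproterozoic 1000–538.8; Mesozoic 251.902–66; Cenozoic 66–0; Mesoarchean 3200–2800; Neoarchean 2800–2500; Eoarchean 4031–3600; Paleoproterozoic 2500–1600 (Ma).
Larger Ma is earlier, so the oldest is Eoarchean and the youngest is Cenozoic; oldest to youngest: Eoarchean, Mesoarchean, Neoarchean, Paleoproterozoic, Neoproterozoic, Mesozoic, Cenozoic.
Oldest start 4031 minus youngest end 0 gives 4031 Myr overall.
Individual lengths (start − end): Eoarchean 431; Paleoproterozoic 900; Mesoarchean 400; Cenozoic 66; Mesozoic 185.902; Neoarchean 300; Neoproterozoic 461.2. The largest is Paleoproterozoic at 900 Myr.

Eoarchean, Mesoarchean, Neoarchean, Paleoproterozoic, Neoproterozoic, Mesozoic, Cenozoic; total span 4031 Myr; longest is Paleoproterozoic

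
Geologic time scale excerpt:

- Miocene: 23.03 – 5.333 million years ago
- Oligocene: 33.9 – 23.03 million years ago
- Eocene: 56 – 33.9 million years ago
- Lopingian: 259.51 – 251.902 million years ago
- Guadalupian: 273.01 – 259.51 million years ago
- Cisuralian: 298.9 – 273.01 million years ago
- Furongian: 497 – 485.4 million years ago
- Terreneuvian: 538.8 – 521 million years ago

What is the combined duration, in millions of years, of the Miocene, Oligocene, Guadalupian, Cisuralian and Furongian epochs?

Each duration: Miocene = 17.697; Oligocene = 10.87; Guadalupian = 13.5; Cisuralian = 25.89; Furongian = 11.6.
Sum: 17.697 + 10.87 + 13.5 + 25.89 + 11.6 = 79.557 Myr.

79.557 million years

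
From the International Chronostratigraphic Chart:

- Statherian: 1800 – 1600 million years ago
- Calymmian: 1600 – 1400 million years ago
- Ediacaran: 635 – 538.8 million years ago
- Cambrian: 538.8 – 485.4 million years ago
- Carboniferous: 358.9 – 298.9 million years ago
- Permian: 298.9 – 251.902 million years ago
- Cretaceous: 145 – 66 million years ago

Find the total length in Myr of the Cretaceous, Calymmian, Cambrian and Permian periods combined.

Duration is start − end for each: (145 − 66) + (1600 − 1400) + (538.8 − 485.4) + (298.9 − 251.902).
That is 79 + 200 + 53.4 + 46.998, which totals 379.398 million years.

379.398 million years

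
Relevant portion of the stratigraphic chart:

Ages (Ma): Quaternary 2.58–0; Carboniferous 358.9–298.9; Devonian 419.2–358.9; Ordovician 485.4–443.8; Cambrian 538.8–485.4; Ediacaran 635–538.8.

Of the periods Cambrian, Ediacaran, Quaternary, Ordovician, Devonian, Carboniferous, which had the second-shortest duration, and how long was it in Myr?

Ordovician, 41.6 million years

Durations: Cambrian 53.4; Ediacaran 96.2; Quaternary 2.58; Ordovician 41.6; Devonian 60.3; Carboniferous 60 Myr.
Sorted shortest-first: Quaternary (2.58), Ordovician (41.6), Cambrian (53.4), Carboniferous (60), Devonian (60.3), Ediacaran (96.2).
The second shortest is Ordovician at 41.6 Myr.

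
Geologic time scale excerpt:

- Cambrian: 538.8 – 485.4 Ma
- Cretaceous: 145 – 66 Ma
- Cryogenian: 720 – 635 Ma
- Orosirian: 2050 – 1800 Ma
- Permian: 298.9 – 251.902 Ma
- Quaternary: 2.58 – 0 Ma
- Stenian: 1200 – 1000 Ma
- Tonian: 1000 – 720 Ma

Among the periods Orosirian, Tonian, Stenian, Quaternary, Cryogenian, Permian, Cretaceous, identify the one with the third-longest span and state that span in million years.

Stenian, 200 million years

Start − end for each: Orosirian 2050 − 1800 = 250; Tonian 1000 − 720 = 280; Stenian 1200 − 1000 = 200; Quaternary 2.58 − 0 = 2.58; Cryogenian 720 − 635 = 85; Permian 298.9 − 251.902 = 46.998; Cretaceous 145 − 66 = 79.
Ranking these from longest: Tonian > Orosirian > Stenian > Cryogenian > Cretaceous > Permian > Quaternary.
Position 3 in that ranking is Stenian, which lasted 200 Myr.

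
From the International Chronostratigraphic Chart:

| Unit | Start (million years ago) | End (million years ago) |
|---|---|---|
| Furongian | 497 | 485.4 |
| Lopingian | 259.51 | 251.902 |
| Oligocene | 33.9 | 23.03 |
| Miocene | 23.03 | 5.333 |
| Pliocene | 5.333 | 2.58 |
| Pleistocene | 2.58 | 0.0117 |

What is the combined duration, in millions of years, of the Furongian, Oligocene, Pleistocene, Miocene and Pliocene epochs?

Duration is start − end for each: (497 − 485.4) + (33.9 − 23.03) + (2.58 − 0.0117) + (23.03 − 5.333) + (5.333 − 2.58).
That is 11.6 + 10.87 + 2.5683 + 17.697 + 2.753, which totals 45.4883 million years.

45.4883 million years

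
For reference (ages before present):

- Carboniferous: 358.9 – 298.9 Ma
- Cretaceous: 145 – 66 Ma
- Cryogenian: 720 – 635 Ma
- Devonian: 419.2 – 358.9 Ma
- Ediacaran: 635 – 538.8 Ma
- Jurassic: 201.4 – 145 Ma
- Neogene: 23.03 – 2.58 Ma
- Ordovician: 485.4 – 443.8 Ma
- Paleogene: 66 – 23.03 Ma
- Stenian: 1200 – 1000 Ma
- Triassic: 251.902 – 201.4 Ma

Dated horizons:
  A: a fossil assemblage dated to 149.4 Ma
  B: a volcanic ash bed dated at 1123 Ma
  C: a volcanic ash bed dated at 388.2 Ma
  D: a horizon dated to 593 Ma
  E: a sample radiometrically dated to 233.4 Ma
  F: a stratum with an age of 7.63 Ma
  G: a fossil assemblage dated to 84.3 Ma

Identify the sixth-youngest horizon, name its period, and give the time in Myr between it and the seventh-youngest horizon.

D, in the Ediacaran; 530 million years to B

Sorted youngest-first by Ma: F (7.63), G (84.3), A (149.4), E (233.4), C (388.2), D (593), B (1123).
The sixth youngest is D at 593 Ma, which lies in 635–538.8 Ma: the Ediacaran.
The seventh youngest is B at 1123 Ma; separation = |593 − 1123| = 530 Myr.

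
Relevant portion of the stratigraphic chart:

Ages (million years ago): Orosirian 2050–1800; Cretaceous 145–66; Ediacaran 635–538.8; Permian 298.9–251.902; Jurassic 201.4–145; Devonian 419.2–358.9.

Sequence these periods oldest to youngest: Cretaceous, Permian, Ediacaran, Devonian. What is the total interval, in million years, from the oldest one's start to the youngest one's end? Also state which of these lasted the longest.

Start ages (Ma): Ediacaran 635, Devonian 419.2, Permian 298.9, Cretaceous 145.
Ordered oldest to youngest: Ediacaran, Devonian, Permian, Cretaceous.
Span = 635 − 66 = 569 Myr.
Durations: Permian 46.998, Cretaceous 79, Devonian 60.3, Ediacaran 96.2 → longest is Ediacaran (96.2 Myr).

Ediacaran → Devonian → Permian → Cretaceous; total span 569 Myr; longest is Ediacaran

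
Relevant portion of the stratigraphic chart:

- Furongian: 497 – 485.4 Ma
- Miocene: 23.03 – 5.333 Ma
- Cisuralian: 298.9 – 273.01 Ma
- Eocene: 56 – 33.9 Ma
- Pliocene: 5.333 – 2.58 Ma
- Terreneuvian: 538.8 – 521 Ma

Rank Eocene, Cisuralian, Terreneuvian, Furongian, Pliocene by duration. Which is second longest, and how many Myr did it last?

Eocene, 22.1 million years

Start − end for each: Eocene 56 − 33.9 = 22.1; Cisuralian 298.9 − 273.01 = 25.89; Terreneuvian 538.8 − 521 = 17.8; Furongian 497 − 485.4 = 11.6; Pliocene 5.333 − 2.58 = 2.753.
Ranking these from longest: Cisuralian > Eocene > Terreneuvian > Furongian > Pliocene.
Position 2 in that ranking is Eocene, which lasted 22.1 Myr.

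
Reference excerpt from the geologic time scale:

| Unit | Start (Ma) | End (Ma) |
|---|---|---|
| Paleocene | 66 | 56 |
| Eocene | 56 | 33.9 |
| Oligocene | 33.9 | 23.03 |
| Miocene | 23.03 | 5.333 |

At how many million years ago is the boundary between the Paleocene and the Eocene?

The Paleocene ends and the Eocene begins at 56 Ma.

56 Ma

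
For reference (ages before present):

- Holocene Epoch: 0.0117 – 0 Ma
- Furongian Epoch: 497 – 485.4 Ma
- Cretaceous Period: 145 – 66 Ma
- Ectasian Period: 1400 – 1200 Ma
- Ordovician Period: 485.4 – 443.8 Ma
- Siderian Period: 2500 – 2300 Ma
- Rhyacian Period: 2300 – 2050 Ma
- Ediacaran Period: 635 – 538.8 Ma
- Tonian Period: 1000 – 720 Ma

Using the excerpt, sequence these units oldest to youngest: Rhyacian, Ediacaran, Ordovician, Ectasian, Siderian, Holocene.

Siderian, Rhyacian, Ectasian, Ediacaran, Ordovician, Holocene

Read off each span (Ma): Rhyacian 2300–2050; Ediacaran 635–538.8; Ordovician 485.4–443.8; Ectasian 1400–1200; Siderian 2500–2300; Holocene 0.0117–0.
Larger Ma is older, so oldest→youngest is Siderian, Rhyacian, Ectasian, Ediacaran, Ordovician, Holocene.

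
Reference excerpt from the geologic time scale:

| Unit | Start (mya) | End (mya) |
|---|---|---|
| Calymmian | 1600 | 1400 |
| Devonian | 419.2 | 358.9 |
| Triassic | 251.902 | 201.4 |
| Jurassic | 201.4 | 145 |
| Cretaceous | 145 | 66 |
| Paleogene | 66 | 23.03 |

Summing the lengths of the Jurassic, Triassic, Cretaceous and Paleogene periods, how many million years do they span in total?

Each duration: Jurassic = 56.4; Triassic = 50.502; Cretaceous = 79; Paleogene = 42.97.
Sum: 56.4 + 50.502 + 79 + 42.97 = 228.872 Myr.

228.872 million years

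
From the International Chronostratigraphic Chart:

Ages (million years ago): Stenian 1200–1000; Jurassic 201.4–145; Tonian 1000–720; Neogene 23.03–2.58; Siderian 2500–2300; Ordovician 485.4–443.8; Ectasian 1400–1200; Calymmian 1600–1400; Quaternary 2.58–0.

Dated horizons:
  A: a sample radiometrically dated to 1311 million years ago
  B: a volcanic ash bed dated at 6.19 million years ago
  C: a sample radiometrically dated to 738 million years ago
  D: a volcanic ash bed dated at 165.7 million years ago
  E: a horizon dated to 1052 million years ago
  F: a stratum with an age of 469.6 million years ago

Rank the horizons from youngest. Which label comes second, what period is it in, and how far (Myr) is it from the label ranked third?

Sorted youngest-first by Ma: B (6.19), D (165.7), F (469.6), C (738), E (1052), A (1311).
The second youngest is D at 165.7 Ma, which lies in 201.4–145 Ma: the Jurassic.
The third youngest is F at 469.6 Ma; separation = |165.7 − 469.6| = 303.9 Myr.

D, in the Jurassic; 303.9 million years to F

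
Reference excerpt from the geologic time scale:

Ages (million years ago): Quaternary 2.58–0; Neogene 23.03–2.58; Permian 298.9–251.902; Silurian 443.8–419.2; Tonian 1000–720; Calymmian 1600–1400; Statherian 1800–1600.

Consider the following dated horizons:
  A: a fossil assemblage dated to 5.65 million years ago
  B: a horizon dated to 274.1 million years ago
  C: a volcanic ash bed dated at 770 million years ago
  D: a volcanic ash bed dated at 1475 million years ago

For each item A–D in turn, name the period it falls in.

A: 5.65 Ma lies in 23.03–2.58 Ma, so Neogene.
B: 274.1 Ma lies in 298.9–251.902 Ma, so Permian.
C: 770 Ma lies in 1000–720 Ma, so Tonian.
D: 1475 Ma lies in 1600–1400 Ma, so Calymmian.

A — Neogene; B — Permian; C — Tonian; D — Calymmian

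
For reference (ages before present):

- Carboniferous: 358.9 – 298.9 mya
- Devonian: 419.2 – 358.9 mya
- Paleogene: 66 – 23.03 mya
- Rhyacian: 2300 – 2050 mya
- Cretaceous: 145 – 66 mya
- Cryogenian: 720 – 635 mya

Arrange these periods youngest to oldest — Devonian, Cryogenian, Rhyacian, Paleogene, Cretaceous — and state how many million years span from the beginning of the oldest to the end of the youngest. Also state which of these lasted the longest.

Paleogene, Cretaceous, Devonian, Cryogenian, Rhyacian; total span 2276.97 Myr; longest is Rhyacian

From the excerpt: Devonian 419.2–358.9; Cryogenian 720–635; Rhyacian 2300–2050; Paleogene 66–23.03; Cretaceous 145–66 (Ma).
Larger Ma is earlier, so the oldest is Rhyacian and the youngest is Paleogene; youngest to oldest: Paleogene, Cretaceous, Devonian, Cryogenian, Rhyacian.
Oldest start 2300 minus youngest end 23.03 gives 2276.97 Myr overall.
Individual lengths (start − end): Rhyacian 250; Devonian 60.3; Cryogenian 85; Cretaceous 79; Paleogene 42.97. The largest is Rhyacian at 250 Myr.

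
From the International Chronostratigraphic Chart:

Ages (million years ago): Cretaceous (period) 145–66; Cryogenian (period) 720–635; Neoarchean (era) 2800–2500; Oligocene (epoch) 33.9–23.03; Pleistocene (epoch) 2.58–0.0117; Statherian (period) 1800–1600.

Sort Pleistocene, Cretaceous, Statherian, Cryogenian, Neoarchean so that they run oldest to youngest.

The oldest of these is Neoarchean (starts 2800 Ma) and the youngest is Pleistocene (ends 0.0117 Ma).
In between, by decreasing start age: Statherian (1800), Cryogenian (720), Cretaceous (145).

Neoarchean, Statherian, Cryogenian, Cretaceous, Pleistocene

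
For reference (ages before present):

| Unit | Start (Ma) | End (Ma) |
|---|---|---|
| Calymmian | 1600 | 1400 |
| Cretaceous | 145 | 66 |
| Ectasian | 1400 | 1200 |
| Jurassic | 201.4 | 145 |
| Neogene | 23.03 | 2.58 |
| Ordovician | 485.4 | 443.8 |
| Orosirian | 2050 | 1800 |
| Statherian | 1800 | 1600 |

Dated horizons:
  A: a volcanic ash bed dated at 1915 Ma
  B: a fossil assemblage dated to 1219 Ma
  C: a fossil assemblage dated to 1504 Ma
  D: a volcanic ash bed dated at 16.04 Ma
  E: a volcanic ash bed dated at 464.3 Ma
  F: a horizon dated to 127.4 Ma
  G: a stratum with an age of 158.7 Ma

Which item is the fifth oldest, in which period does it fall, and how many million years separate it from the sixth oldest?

Larger Ma means older, so oldest first: A 1915 > C 1504 > B 1219 > E 464.3 > G 158.7 > F 127.4 > D 16.04.
Counting 5 along gives G (158.7 Ma); the excerpt puts that inside the Jurassic, 201.4–145 Ma.
Next in line is F (127.4 Ma), and 158.7 − 127.4 = 31.3 Myr.

G, in the Jurassic; 31.3 million years to F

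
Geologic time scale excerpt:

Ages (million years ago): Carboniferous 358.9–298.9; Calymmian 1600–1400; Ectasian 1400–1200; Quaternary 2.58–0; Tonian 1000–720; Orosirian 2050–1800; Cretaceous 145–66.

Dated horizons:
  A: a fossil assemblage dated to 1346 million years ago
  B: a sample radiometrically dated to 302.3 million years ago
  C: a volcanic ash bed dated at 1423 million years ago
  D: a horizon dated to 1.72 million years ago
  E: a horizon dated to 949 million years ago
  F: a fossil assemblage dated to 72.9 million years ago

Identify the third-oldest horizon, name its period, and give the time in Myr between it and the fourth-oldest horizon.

E, in the Tonian; 646.7 million years to B

Larger Ma means older, so oldest first: C 1423 > A 1346 > E 949 > B 302.3 > F 72.9 > D 1.72.
Counting 3 along gives E (949 Ma); the excerpt puts that inside the Tonian, 1000–720 Ma.
Next in line is B (302.3 Ma), and 949 − 302.3 = 646.7 Myr.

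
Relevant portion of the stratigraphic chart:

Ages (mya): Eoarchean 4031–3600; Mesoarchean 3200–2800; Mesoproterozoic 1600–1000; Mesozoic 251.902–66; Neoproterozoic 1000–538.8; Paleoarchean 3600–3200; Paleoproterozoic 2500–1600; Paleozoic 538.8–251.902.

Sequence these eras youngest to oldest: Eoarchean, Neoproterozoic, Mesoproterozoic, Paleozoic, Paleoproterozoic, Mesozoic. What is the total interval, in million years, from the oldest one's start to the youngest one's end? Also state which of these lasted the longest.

Mesozoic → Paleozoic → Neoproterozoic → Mesoproterozoic → Paleoproterozoic → Eoarchean; total span 3965 Myr; longest is Paleoproterozoic

Start ages (Ma): Eoarchean 4031, Paleoproterozoic 2500, Mesoproterozoic 1600, Neoproterozoic 1000, Paleozoic 538.8, Mesozoic 251.902.
Ordered youngest to oldest: Mesozoic, Paleozoic, Neoproterozoic, Mesoproterozoic, Paleoproterozoic, Eoarchean.
Span = 4031 − 66 = 3965 Myr.
Durations: Neoproterozoic 461.2, Mesozoic 185.902, Eoarchean 431, Paleozoic 286.898, Paleoproterozoic 900, Mesoproterozoic 600 → longest is Paleoproterozoic (900 Myr).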